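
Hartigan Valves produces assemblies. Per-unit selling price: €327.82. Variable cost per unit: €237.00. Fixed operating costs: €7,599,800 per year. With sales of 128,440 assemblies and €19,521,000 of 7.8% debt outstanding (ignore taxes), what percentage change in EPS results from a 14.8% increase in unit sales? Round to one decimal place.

+67.9%

Contribution at this volume is 128,440 × €90.82 = €11,664,920.80.
Operating income = contribution − fixed costs = €11,664,920.80 − €7,599,800 = €4,065,120.80.
After interest of €1,522,638.00, pre-tax earnings = €2,542,482.80.
DCL = total CM / (EBIT − I) = €11,664,920.80 / €2,542,482.80 = 4.5880.
EPS therefore changes by 4.5880 × (+14.8%) = +67.9%.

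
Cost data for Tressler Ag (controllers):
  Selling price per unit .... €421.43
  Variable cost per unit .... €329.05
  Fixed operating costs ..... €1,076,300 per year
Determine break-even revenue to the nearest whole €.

€4,909,993

Contribution margin per unit = €421.43 − €329.05 = €92.38, a CM ratio of €92.38 ÷ €421.43 = 0.2192.
Break-even sales = FC ÷ CM ratio = €1,076,300 × €421.43 / €92.38 = €4,909,993.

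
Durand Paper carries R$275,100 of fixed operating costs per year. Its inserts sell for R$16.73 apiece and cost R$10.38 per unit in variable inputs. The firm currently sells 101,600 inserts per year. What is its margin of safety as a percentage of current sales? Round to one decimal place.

57.4%

Contribution margin per unit = R$16.73 − R$10.38 = R$6.35. Break-even units = R$275,100 ÷ R$6.35 = 43,322.83; break-even revenue = 43,322.83 × R$16.73 = R$724,791.02.
Actual sales revenue = 101,600 × R$16.73 = R$1,699,768.00.
Margin of safety = (R$1,699,768.00 − R$724,791.02) ÷ R$1,699,768.00 = 57.4%.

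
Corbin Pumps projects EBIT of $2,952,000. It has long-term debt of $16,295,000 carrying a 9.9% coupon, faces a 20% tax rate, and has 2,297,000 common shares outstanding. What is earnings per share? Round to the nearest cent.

$0.47

Interest = $1,613,205.00, so EBT = $2,952,000 − $1,613,205.00 = $1,338,795.00.
Net income = $1,338,795.00 × (1 − 0.20) = $1,071,036.00.
EPS = $1,071,036.00 ÷ 2,297,000 = $0.47.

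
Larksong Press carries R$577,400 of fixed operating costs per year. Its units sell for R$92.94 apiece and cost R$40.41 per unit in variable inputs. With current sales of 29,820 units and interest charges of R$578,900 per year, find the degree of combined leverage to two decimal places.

3.82

At 29,820 units, contribution = 29,820 × R$52.53 = R$1,566,444.60.
EBIT = R$1,566,444.60 − R$577,400 = R$989,044.60. Interest = R$578,900.00, so EBIT − I = R$410,144.60.
Degree of total leverage = total CM / (EBIT − interest) = R$1,566,444.60 / R$410,144.60 = 3.8192.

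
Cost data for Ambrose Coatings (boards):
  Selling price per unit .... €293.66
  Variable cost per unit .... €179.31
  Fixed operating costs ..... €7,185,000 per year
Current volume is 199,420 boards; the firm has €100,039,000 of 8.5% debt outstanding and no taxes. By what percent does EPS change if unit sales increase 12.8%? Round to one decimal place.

Total contribution margin = 199,420 × €114.35 = €22,803,677.00.
Subtracting fixed costs: EBIT = €22,803,677.00 − €7,185,000 = €15,618,677.00.
Interest = €8,503,315.00, so EBIT − I = €7,115,362.00.
Degree of combined leverage = contribution ÷ (EBIT − I) = €22,803,677.00 ÷ €7,115,362.00 = 3.2049.
%ΔEPS = DCL × %ΔSales = 3.2049 × +12.8% = +41.0%.

+41.0%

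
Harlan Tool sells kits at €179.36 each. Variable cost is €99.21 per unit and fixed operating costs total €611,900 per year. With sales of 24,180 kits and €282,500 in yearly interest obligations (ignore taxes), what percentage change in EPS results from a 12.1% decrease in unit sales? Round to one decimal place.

At 24,180 units, contribution = 24,180 × €80.15 = €1,938,027.00.
Subtracting fixed costs: EBIT = €1,938,027.00 − €611,900 = €1,326,127.00.
After interest of €282,500.00, pre-tax earnings = €1,043,627.00.
DCL = total CM / (EBIT − I) = €1,938,027.00 / €1,043,627.00 = 1.8570.
EPS therefore changes by 1.8570 × (-12.1%) = -22.5%.

-22.5%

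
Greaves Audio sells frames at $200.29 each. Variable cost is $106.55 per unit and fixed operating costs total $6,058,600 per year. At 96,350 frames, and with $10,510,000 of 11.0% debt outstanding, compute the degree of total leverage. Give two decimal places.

Total contribution margin = 96,350 × $93.74 = $9,031,849.00.
Subtracting fixed costs: EBIT = $9,031,849.00 − $6,058,600 = $2,973,249.00. Interest = $1,156,100.00, so EBIT − I = $1,817,149.00.
Degree of total leverage = total CM / (EBIT − interest) = $9,031,849.00 / $1,817,149.00 = 4.9703.

4.97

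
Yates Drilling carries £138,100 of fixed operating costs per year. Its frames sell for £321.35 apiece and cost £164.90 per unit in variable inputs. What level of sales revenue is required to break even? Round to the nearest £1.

CM per unit = £321.35 − £164.90 = £156.45; CM ratio = £156.45 / £321.35 = 0.4869.
Break-even revenue = fixed costs × price ÷ CM = £138,100 × £321.35 ÷ £156.45 = £283,659.

£283,659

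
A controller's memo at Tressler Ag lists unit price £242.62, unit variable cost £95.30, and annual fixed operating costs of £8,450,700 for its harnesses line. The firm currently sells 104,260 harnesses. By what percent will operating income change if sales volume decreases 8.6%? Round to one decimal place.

At 104,260 units, contribution = 104,260 × £147.32 = £15,359,583.20.
Subtracting fixed costs: EBIT = £15,359,583.20 − £8,450,700 = £6,908,883.20.
So DOL = total CM / EBIT = £15,359,583.20 / £6,908,883.20 = 2.2232.
So EBIT moves 2.2232 × (-8.6%) = -19.1%.

-19.1%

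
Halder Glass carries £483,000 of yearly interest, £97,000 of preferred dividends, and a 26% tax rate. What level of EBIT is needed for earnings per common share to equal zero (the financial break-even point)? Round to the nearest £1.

Grossing the preferred dividend up to pre-tax terms: £97,000 / (1 − 0.26) = £131,081.08.
Financial break-even EBIT = interest + D_p ÷ (1 − t) = £483,000 + £131,081.08 = £614,081.08.

£614,081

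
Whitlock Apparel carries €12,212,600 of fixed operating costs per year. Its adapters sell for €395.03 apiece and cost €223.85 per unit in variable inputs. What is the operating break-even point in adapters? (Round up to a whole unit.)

71,344 adapters

Each unit contributes €395.03 − €223.85 = €171.18.
Break-even Q = €12,212,600 / €171.18 = 71,343.61 → 71,344 adapters.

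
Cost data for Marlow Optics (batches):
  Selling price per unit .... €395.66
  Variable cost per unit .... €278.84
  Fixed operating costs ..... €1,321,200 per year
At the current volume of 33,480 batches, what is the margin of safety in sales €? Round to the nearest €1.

Each unit contributes €395.66 − €278.84 = €116.82. Break-even units = €1,321,200 ÷ €116.82 = 11,309.71; break-even revenue = 11,309.71 × €395.66 = €4,474,798.77.
Actual sales revenue = 33,480 × €395.66 = €13,246,696.80.
Margin of safety = €13,246,696.80 − €4,474,798.77 = €8,771,898.

€8,771,898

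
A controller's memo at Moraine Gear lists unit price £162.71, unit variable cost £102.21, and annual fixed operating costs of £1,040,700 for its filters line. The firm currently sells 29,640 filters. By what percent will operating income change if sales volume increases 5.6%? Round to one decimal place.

+13.3%

Contribution at this volume is 29,640 × £60.50 = £1,793,220.00.
Operating income = contribution − fixed costs = £1,793,220.00 − £1,040,700 = £752,520.00.
So DOL = total CM / EBIT = £1,793,220.00 / £752,520.00 = 2.3830.
Operating income changes by 2.3830 × +5.6% = +13.3%.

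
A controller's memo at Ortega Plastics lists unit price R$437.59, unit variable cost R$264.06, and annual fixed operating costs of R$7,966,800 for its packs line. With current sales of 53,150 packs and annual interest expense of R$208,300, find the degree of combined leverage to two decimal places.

8.80

At 53,150 units, contribution = 53,150 × R$173.53 = R$9,223,119.50.
Subtracting fixed costs: EBIT = R$9,223,119.50 − R$7,966,800 = R$1,256,319.50. Interest = R$208,300.00, so EBIT − I = R$1,048,019.50.
Degree of total leverage = total CM / (EBIT − interest) = R$9,223,119.50 / R$1,048,019.50 = 8.8005.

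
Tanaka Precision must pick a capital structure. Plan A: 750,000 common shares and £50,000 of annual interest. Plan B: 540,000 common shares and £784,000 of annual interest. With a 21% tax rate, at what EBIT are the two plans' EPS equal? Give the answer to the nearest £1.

£2,671,429

Set EPS_A = EPS_B: (EBIT − £50,000)(1 − 0.21) ÷ 750,000 = (EBIT − £784,000)(1 − 0.21) ÷ 540,000.
Cancelling (1 − t) and cross-multiplying: 540,000·(EBIT − 50,000) = 750,000·(EBIT − 784,000).
Solving, EBIT = (784,000·750,000 − 50,000·540,000) / (750,000 − 540,000) = 561,000,000,000 / 210,000 = 2,671,428.57.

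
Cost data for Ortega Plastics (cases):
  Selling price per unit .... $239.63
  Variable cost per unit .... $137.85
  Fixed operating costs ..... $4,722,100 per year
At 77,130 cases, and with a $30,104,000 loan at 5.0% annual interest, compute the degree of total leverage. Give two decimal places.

Contribution at this volume is 77,130 × $101.78 = $7,850,291.40.
Operating income = contribution − fixed costs = $7,850,291.40 − $4,722,100 = $3,128,191.40. Interest = $1,505,200.00, so EBIT − I = $1,622,991.40.
Degree of total leverage = total CM / (EBIT − interest) = $7,850,291.40 / $1,622,991.40 = 4.8369.

4.84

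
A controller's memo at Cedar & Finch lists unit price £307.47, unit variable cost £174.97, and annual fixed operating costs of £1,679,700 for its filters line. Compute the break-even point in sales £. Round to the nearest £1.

£3,897,791

CM per unit = £307.47 − £174.97 = £132.50; CM ratio = £132.50 / £307.47 = 0.4309.
Break-even revenue = fixed costs × price ÷ CM = £1,679,700 × £307.47 ÷ £132.50 = £3,897,791.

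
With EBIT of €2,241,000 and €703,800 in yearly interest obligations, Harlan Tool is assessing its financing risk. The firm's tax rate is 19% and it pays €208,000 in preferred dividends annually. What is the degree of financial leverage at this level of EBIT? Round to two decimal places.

1.75

Annual interest charges come to €703,800.00.
Preferred dividends grossed up pre-tax: €208,000 / (1 − 0.19) = €256,790.12.
DFL = EBIT ÷ [EBIT − I − D_p/(1−t)] = €2,241,000 ÷ [€2,241,000 − €703,800.00 − €256,790.12] = €2,241,000 ÷ €1,280,409.88 = 1.7502.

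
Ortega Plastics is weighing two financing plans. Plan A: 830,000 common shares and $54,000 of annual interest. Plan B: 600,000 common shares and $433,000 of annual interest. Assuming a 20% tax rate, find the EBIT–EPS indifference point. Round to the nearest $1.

$1,421,696

Set EPS_A = EPS_B: (EBIT − $54,000)(1 − 0.20) ÷ 830,000 = (EBIT − $433,000)(1 − 0.20) ÷ 600,000.
Cancelling (1 − t) and cross-multiplying: 600,000·(EBIT − 54,000) = 830,000·(EBIT − 433,000).
EBIT × (830,000 − 600,000) = 433,000 × 830,000 − 54,000 × 600,000 = 326,990,000,000, so EBIT = 326,990,000,000 ÷ 230,000 = 1,421,695.65.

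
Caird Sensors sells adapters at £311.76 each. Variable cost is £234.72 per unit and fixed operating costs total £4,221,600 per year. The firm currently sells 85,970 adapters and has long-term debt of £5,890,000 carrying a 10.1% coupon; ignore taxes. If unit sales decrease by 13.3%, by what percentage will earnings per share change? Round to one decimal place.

-48.8%

Total contribution margin = 85,970 × £77.04 = £6,623,128.80.
Operating income = contribution − fixed costs = £6,623,128.80 − £4,221,600 = £2,401,528.80.
Interest = £594,890.00, so EBIT − I = £1,806,638.80.
Degree of combined leverage = contribution ÷ (EBIT − I) = £6,623,128.80 ÷ £1,806,638.80 = 3.6660.
%ΔEPS = DCL × %ΔSales = 3.6660 × -13.3% = -48.8%.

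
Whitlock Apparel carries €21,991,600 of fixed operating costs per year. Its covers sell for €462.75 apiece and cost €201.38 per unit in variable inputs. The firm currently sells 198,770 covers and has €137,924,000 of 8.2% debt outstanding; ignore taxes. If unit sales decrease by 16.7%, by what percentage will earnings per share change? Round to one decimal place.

Total contribution margin = 198,770 × €261.37 = €51,952,514.90.
Operating income = contribution − fixed costs = €51,952,514.90 − €21,991,600 = €29,960,914.90.
Interest = €11,309,768.00, so EBIT − I = €18,651,146.90.
Degree of combined leverage = contribution ÷ (EBIT − I) = €51,952,514.90 ÷ €18,651,146.90 = 2.7855.
%ΔEPS = DCL × %ΔSales = 2.7855 × -16.7% = -46.5%.

-46.5%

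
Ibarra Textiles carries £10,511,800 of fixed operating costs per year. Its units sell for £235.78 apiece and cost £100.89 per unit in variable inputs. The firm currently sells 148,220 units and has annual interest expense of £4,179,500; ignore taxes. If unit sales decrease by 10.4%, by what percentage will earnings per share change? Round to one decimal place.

At 148,220 units, contribution = 148,220 × £134.89 = £19,993,395.80.
Operating income = contribution − fixed costs = £19,993,395.80 − £10,511,800 = £9,481,595.80.
Interest = £4,179,500.00, so EBIT − I = £5,302,095.80.
Degree of combined leverage = contribution ÷ (EBIT − I) = £19,993,395.80 ÷ £5,302,095.80 = 3.7708.
%ΔEPS = DCL × %ΔSales = 3.7708 × -10.4% = -39.2%.

-39.2%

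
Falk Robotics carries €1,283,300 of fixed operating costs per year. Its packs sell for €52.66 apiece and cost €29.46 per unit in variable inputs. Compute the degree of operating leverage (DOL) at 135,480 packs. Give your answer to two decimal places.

1.69

Contribution at this volume is 135,480 × €23.20 = €3,143,136.00.
Operating income = contribution − fixed costs = €3,143,136.00 − €1,283,300 = €1,859,836.00.
DOL = contribution ÷ EBIT = €3,143,136.00 ÷ €1,859,836.00 = 1.6900.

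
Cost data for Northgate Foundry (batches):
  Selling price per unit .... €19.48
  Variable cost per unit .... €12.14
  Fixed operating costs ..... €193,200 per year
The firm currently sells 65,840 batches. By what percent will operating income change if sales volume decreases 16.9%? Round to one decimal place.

Total contribution margin = 65,840 × €7.34 = €483,265.60.
EBIT = €483,265.60 − €193,200 = €290,065.60.
Degree of operating leverage = €483,265.60 / €290,065.60 = 1.6661.
Operating income changes by 1.6661 × -16.9% = -28.2%.

-28.2%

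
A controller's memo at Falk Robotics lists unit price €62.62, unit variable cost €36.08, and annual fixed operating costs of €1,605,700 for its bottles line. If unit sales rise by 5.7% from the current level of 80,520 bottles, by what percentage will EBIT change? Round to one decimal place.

Total contribution margin = 80,520 × €26.54 = €2,137,000.80.
EBIT = €2,137,000.80 − €1,605,700 = €531,300.80.
DOL = contribution ÷ EBIT = €2,137,000.80 ÷ €531,300.80 = 4.0222.
Operating income changes by 4.0222 × +5.7% = +22.9%.

+22.9%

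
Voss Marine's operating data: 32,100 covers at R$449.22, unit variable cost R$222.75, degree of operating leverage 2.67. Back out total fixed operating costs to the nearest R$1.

Total contribution margin = 32,100 × R$226.47 = R$7,269,687.00.
Since DOL = CM ÷ EBIT, EBIT = R$7,269,687.00 ÷ 2.67 = R$2,722,729.21.
And FC = contribution − EBIT = R$7,269,687.00 − R$2,722,729.21 = R$4,546,958.

R$4,546,958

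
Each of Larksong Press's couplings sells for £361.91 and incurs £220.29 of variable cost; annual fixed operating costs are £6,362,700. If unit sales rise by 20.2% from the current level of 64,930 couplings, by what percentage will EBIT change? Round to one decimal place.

+65.6%

Contribution at this volume is 64,930 × £141.62 = £9,195,386.60.
EBIT = £9,195,386.60 − £6,362,700 = £2,832,686.60.
Degree of operating leverage = £9,195,386.60 / £2,832,686.60 = 3.2462.
%ΔEBIT = DOL × %ΔSales = 3.2462 × +20.2% = +65.6%.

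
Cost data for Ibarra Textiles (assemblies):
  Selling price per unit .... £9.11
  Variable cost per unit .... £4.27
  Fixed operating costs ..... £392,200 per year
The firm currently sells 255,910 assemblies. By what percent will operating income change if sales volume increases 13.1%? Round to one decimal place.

+19.2%

Total contribution margin = 255,910 × £4.84 = £1,238,604.40.
EBIT = £1,238,604.40 − £392,200 = £846,404.40.
Degree of operating leverage = £1,238,604.40 / £846,404.40 = 1.4634.
So EBIT moves 1.4634 × (+13.1%) = +19.2%.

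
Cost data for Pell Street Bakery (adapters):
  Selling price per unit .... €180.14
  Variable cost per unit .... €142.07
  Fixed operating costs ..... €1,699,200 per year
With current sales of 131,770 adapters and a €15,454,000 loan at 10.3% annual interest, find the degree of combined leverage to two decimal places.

2.91

At 131,770 units, contribution = 131,770 × €38.07 = €5,016,483.90.
EBIT = €5,016,483.90 − €1,699,200 = €3,317,283.90. Interest = €1,591,762.00, so EBIT − I = €1,725,521.90.
Degree of total leverage = total CM / (EBIT − interest) = €5,016,483.90 / €1,725,521.90 = 2.9072.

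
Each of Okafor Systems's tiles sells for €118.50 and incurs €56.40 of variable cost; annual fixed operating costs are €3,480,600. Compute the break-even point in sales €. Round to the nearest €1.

CM per unit = €118.50 − €56.40 = €62.10; CM ratio = €62.10 / €118.50 = 0.5241.
Break-even sales = FC ÷ CM ratio = €3,480,600 × €118.50 / €62.10 = €6,641,725.

€6,641,725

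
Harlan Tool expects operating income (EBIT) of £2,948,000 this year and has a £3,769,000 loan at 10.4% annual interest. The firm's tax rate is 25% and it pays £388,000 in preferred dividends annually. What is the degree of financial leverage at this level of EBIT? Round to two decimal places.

Annual interest charges come to £391,976.00.
Preferred dividends grossed up pre-tax: £388,000 / (1 − 0.25) = £517,333.33.
DFL = EBIT ÷ [EBIT − I − D_p/(1−t)] = £2,948,000 ÷ [£2,948,000 − £391,976.00 − £517,333.33] = £2,948,000 ÷ £2,038,690.67 = 1.4460.

1.45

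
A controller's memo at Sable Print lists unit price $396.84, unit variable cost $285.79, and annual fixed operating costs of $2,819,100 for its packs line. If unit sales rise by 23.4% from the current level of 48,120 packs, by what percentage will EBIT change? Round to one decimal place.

Total contribution margin = 48,120 × $111.05 = $5,343,726.00.
Operating income = contribution − fixed costs = $5,343,726.00 − $2,819,100 = $2,524,626.00.
So DOL = total CM / EBIT = $5,343,726.00 / $2,524,626.00 = 2.1166.
%ΔEBIT = DOL × %ΔSales = 2.1166 × +23.4% = +49.5%.

+49.5%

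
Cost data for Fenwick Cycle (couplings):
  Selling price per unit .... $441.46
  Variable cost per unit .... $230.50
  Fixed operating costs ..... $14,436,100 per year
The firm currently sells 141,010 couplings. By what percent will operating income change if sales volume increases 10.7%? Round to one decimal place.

Contribution at this volume is 141,010 × $210.96 = $29,747,469.60.
EBIT = $29,747,469.60 − $14,436,100 = $15,311,369.60.
DOL = contribution ÷ EBIT = $29,747,469.60 ÷ $15,311,369.60 = 1.9428.
Operating income changes by 1.9428 × +10.7% = +20.8%.

+20.8%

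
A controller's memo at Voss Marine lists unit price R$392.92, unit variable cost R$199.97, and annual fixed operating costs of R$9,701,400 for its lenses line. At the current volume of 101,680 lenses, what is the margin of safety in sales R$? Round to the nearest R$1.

R$20,196,345

Each unit contributes R$392.92 − R$199.97 = R$192.95. Break-even units = R$9,701,400 ÷ R$192.95 = 50,279.35; break-even revenue = 50,279.35 × R$392.92 = R$19,755,761.02.
Actual sales revenue = 101,680 × R$392.92 = R$39,952,105.60.
Margin of safety = R$39,952,105.60 − R$19,755,761.02 = R$20,196,345.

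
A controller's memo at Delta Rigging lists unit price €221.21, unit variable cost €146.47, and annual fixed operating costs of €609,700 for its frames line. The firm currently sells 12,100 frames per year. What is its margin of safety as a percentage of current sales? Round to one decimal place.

32.6%

Contribution margin per unit = €221.21 − €146.47 = €74.74. Break-even units = €609,700 ÷ €74.74 = 8,157.61; break-even revenue = 8,157.61 × €221.21 = €1,804,545.58.
Current sales = 12,100 × €221.21 = €2,676,641.00.
Margin of safety = (€2,676,641.00 − €1,804,545.58) ÷ €2,676,641.00 = 32.6%.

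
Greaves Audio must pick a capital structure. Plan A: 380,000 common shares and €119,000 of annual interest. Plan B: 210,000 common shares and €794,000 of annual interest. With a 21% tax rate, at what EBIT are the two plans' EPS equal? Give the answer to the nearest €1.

€1,627,824

At indifference, (EBIT − 119,000)(1 − t)/380,000 = (EBIT − 794,000)(1 − t)/210,000.
Cancelling (1 − t) and cross-multiplying: 210,000·(EBIT − 119,000) = 380,000·(EBIT − 794,000).
EBIT × (380,000 − 210,000) = 794,000 × 380,000 − 119,000 × 210,000 = 276,730,000,000, so EBIT = 276,730,000,000 ÷ 170,000 = 1,627,823.53.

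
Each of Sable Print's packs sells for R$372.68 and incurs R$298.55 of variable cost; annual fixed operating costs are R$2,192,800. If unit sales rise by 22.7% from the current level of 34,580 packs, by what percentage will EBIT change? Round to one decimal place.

Total contribution margin = 34,580 × R$74.13 = R$2,563,415.40.
Subtracting fixed costs: EBIT = R$2,563,415.40 − R$2,192,800 = R$370,615.40.
DOL = contribution ÷ EBIT = R$2,563,415.40 ÷ R$370,615.40 = 6.9166.
So EBIT moves 6.9166 × (+22.7%) = +157.0%.

+157.0%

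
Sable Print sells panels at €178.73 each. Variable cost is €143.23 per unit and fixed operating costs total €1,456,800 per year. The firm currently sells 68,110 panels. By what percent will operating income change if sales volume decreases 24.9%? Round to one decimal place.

Total contribution margin = 68,110 × €35.50 = €2,417,905.00.
EBIT = €2,417,905.00 − €1,456,800 = €961,105.00.
Degree of operating leverage = €2,417,905.00 / €961,105.00 = 2.5158.
Operating income changes by 2.5158 × -24.9% = -62.6%.

-62.6%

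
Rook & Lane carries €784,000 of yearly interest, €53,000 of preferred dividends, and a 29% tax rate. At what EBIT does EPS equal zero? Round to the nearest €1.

Preferred dividends are paid after tax, so their pre-tax equivalent is €53,000 ÷ (1 − 0.29) = €74,647.89.
Financial break-even EBIT = interest + D_p ÷ (1 − t) = €784,000 + €74,647.89 = €858,647.89.

€858,648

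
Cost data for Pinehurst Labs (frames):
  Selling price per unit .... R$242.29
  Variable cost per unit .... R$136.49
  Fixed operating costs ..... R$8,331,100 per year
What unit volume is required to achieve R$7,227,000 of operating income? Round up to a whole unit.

Contribution margin per unit = R$242.29 − R$136.49 = R$105.80.
Units = (FC + target) / CM = (R$8,331,100 + R$7,227,000) / R$105.80 = 147,051.98, so 147,052 frames.

147,052 frames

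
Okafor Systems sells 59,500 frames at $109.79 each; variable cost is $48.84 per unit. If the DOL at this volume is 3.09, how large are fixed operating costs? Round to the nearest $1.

$2,452,892

At 59,500 units, contribution = 59,500 × $60.95 = $3,626,525.00.
DOL = contribution / EBIT, so EBIT = $3,626,525.00 / 3.09 = $1,173,632.69.
Fixed costs = CM − EBIT = $3,626,525.00 − $1,173,632.69 = $2,452,892.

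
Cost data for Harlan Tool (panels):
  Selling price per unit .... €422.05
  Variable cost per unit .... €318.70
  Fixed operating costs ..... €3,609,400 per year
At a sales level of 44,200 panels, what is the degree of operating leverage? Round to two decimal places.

4.77

Contribution at this volume is 44,200 × €103.35 = €4,568,070.00.
Subtracting fixed costs: EBIT = €4,568,070.00 − €3,609,400 = €958,670.00.
DOL = contribution ÷ EBIT = €4,568,070.00 ÷ €958,670.00 = 4.7650.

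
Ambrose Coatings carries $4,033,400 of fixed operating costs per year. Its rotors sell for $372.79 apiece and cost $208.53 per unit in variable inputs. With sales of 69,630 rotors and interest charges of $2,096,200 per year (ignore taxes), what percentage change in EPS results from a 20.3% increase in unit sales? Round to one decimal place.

+43.7%

Contribution at this volume is 69,630 × $164.26 = $11,437,423.80.
Operating income = contribution − fixed costs = $11,437,423.80 − $4,033,400 = $7,404,023.80.
Interest = $2,096,200.00, so EBIT − I = $5,307,823.80.
Degree of combined leverage = contribution ÷ (EBIT − I) = $11,437,423.80 ÷ $5,307,823.80 = 2.1548.
EPS therefore changes by 2.1548 × (+20.3%) = +43.7%.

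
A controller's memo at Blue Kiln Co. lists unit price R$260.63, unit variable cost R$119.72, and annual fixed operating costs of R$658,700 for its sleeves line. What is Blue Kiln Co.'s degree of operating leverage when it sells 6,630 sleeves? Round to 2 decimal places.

Contribution at this volume is 6,630 × R$140.91 = R$934,233.30.
Subtracting fixed costs: EBIT = R$934,233.30 − R$658,700 = R$275,533.30.
Degree of operating leverage = R$934,233.30 / R$275,533.30 = 3.3906.

3.39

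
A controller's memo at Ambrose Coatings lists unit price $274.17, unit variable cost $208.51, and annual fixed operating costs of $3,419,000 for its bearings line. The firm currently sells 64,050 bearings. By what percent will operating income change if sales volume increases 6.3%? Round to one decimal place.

+33.7%

At 64,050 units, contribution = 64,050 × $65.66 = $4,205,523.00.
EBIT = $4,205,523.00 − $3,419,000 = $786,523.00.
DOL = contribution ÷ EBIT = $4,205,523.00 ÷ $786,523.00 = 5.3470.
So EBIT moves 5.3470 × (+6.3%) = +33.7%.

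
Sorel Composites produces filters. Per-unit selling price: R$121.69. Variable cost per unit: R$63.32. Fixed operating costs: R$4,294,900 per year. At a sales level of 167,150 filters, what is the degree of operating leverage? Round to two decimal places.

Contribution at this volume is 167,150 × R$58.37 = R$9,756,545.50.
Subtracting fixed costs: EBIT = R$9,756,545.50 − R$4,294,900 = R$5,461,645.50.
So DOL = total CM / EBIT = R$9,756,545.50 / R$5,461,645.50 = 1.7864.

1.79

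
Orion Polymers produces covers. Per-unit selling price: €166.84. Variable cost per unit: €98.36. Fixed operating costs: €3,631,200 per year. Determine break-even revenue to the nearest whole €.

€8,846,808

CM per unit = €166.84 − €98.36 = €68.48; CM ratio = €68.48 / €166.84 = 0.4105.
Break-even sales = FC ÷ CM ratio = €3,631,200 × €166.84 / €68.48 = €8,846,808.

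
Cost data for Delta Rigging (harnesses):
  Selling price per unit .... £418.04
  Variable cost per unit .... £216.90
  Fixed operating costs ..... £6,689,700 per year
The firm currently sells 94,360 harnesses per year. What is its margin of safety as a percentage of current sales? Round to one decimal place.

Unit CM = price − variable cost = £418.04 − £216.90 = £201.14. Break-even units = £6,689,700 ÷ £201.14 = 33,258.92; break-even revenue = 33,258.92 × £418.04 = £13,903,560.64.
Current sales = 94,360 × £418.04 = £39,446,254.40.
Margin of safety = (£39,446,254.40 − £13,903,560.64) ÷ £39,446,254.40 = 64.8%.

64.8%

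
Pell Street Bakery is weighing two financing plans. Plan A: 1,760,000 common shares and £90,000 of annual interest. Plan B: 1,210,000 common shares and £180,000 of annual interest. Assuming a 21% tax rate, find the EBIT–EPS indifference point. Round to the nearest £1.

£378,000

At indifference, (EBIT − 90,000)(1 − t)/1,760,000 = (EBIT − 180,000)(1 − t)/1,210,000.
Cancelling (1 − t) and cross-multiplying: 1,210,000·(EBIT − 90,000) = 1,760,000·(EBIT − 180,000).
Solving, EBIT = (180,000·1,760,000 − 90,000·1,210,000) / (1,760,000 − 1,210,000) = 207,900,000,000 / 550,000 = 378,000.00.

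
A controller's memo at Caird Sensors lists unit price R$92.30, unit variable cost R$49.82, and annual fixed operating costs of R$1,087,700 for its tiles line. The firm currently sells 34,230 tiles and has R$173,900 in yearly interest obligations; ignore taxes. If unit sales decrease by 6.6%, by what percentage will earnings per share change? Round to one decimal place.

Contribution at this volume is 34,230 × R$42.48 = R$1,454,090.40.
Subtracting fixed costs: EBIT = R$1,454,090.40 − R$1,087,700 = R$366,390.40.
Interest = R$173,900.00, so EBIT − I = R$192,490.40.
DCL = total CM / (EBIT − I) = R$1,454,090.40 / R$192,490.40 = 7.5541.
EPS therefore changes by 7.5541 × (-6.6%) = -49.9%.

-49.9%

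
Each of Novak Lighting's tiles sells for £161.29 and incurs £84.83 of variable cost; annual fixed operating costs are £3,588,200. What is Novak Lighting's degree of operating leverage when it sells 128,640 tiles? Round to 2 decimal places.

1.57

Total contribution margin = 128,640 × £76.46 = £9,835,814.40.
EBIT = £9,835,814.40 − £3,588,200 = £6,247,614.40.
Degree of operating leverage = £9,835,814.40 / £6,247,614.40 = 1.5743.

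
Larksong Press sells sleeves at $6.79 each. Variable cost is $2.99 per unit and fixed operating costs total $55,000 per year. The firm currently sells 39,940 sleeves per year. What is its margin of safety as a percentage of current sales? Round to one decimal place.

Contribution margin per unit = $6.79 − $2.99 = $3.80. Break-even units = $55,000 ÷ $3.80 = 14,473.68; break-even revenue = 14,473.68 × $6.79 = $98,276.32.
Current sales = 39,940 × $6.79 = $271,192.60.
Margin of safety = ($271,192.60 − $98,276.32) ÷ $271,192.60 = 63.8%.

63.8%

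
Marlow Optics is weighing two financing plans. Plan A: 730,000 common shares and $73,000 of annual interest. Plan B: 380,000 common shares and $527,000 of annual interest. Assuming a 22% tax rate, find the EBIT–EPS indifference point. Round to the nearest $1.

Set EPS_A = EPS_B: (EBIT − $73,000)(1 − 0.22) ÷ 730,000 = (EBIT − $527,000)(1 − 0.22) ÷ 380,000.
Cancelling (1 − t) and cross-multiplying: 380,000·(EBIT − 73,000) = 730,000·(EBIT − 527,000).
EBIT × (730,000 − 380,000) = 527,000 × 730,000 − 73,000 × 380,000 = 356,970,000,000, so EBIT = 356,970,000,000 ÷ 350,000 = 1,019,914.29.

$1,019,914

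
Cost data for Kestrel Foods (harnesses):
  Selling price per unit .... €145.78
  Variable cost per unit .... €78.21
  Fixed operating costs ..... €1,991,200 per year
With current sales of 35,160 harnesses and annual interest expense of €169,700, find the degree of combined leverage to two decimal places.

11.06

Total contribution margin = 35,160 × €67.57 = €2,375,761.20.
EBIT = €2,375,761.20 − €1,991,200 = €384,561.20. Interest = €169,700.00, so EBIT − I = €214,861.20.
DCL = contribution ÷ (EBIT − I) = €2,375,761.20 ÷ €214,861.20 = 11.0572.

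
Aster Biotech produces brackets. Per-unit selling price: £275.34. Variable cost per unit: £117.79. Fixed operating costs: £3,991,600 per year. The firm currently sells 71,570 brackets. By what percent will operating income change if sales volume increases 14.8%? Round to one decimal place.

+22.9%

Contribution at this volume is 71,570 × £157.55 = £11,275,853.50.
EBIT = £11,275,853.50 − £3,991,600 = £7,284,253.50.
DOL = contribution ÷ EBIT = £11,275,853.50 ÷ £7,284,253.50 = 1.5480.
%ΔEBIT = DOL × %ΔSales = 1.5480 × +14.8% = +22.9%.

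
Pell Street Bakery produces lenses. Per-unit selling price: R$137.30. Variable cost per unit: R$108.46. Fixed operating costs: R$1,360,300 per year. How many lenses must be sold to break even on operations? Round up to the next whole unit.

47,168 lenses

Unit CM = price − variable cost = R$137.30 − R$108.46 = R$28.84.
Break-even Q = R$1,360,300 / R$28.84 = 47,167.13 → 47,168 lenses.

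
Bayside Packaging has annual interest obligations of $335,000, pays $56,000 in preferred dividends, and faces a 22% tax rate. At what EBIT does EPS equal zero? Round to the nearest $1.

Grossing the preferred dividend up to pre-tax terms: $56,000 / (1 − 0.22) = $71,794.87.
Financial break-even EBIT = interest + D_p ÷ (1 − t) = $335,000 + $71,794.87 = $406,794.87.

$406,795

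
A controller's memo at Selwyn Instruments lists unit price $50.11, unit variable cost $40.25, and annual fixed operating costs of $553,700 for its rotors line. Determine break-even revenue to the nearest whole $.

$2,813,987

Contribution margin per unit = $50.11 − $40.25 = $9.86, a CM ratio of $9.86 ÷ $50.11 = 0.1968.
Break-even revenue = fixed costs × price ÷ CM = $553,700 × $50.11 ÷ $9.86 = $2,813,987.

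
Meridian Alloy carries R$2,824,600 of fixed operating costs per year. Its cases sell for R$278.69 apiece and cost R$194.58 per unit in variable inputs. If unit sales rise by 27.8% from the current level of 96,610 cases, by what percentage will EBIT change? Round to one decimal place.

+42.6%

Total contribution margin = 96,610 × R$84.11 = R$8,125,867.10.
EBIT = R$8,125,867.10 − R$2,824,600 = R$5,301,267.10.
Degree of operating leverage = R$8,125,867.10 / R$5,301,267.10 = 1.5328.
Operating income changes by 1.5328 × +27.8% = +42.6%.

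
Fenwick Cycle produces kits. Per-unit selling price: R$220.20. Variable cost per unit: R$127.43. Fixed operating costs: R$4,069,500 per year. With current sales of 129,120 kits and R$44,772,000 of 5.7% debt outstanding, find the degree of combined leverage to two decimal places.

Total contribution margin = 129,120 × R$92.77 = R$11,978,462.40.
Subtracting fixed costs: EBIT = R$11,978,462.40 − R$4,069,500 = R$7,908,962.40. Interest = R$2,552,004.00, so EBIT − I = R$5,356,958.40.
Degree of total leverage = total CM / (EBIT − interest) = R$11,978,462.40 / R$5,356,958.40 = 2.2361.

2.24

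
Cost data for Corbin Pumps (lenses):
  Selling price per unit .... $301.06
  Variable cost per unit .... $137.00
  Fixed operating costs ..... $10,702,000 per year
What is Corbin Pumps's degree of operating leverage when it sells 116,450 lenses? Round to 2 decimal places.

2.27

Total contribution margin = 116,450 × $164.06 = $19,104,787.00.
EBIT = $19,104,787.00 − $10,702,000 = $8,402,787.00.
DOL = contribution ÷ EBIT = $19,104,787.00 ÷ $8,402,787.00 = 2.2736.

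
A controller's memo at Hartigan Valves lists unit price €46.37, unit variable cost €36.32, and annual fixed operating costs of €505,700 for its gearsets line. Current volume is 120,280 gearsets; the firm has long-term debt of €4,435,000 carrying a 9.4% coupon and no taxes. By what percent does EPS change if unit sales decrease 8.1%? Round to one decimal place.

Contribution at this volume is 120,280 × €10.05 = €1,208,814.00.
Operating income = contribution − fixed costs = €1,208,814.00 − €505,700 = €703,114.00.
After interest of €416,890.00, pre-tax earnings = €286,224.00.
DCL = total CM / (EBIT − I) = €1,208,814.00 / €286,224.00 = 4.2233.
EPS therefore changes by 4.2233 × (-8.1%) = -34.2%.

-34.2%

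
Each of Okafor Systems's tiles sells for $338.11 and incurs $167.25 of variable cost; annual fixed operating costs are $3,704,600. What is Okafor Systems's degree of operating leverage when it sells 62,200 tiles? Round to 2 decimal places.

Total contribution margin = 62,200 × $170.86 = $10,627,492.00.
EBIT = $10,627,492.00 − $3,704,600 = $6,922,892.00.
Degree of operating leverage = $10,627,492.00 / $6,922,892.00 = 1.5351.

1.54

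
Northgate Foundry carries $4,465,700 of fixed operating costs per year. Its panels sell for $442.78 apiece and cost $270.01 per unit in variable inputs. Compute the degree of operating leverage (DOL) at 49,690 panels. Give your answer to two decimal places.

2.08

Contribution at this volume is 49,690 × $172.77 = $8,584,941.30.
Subtracting fixed costs: EBIT = $8,584,941.30 − $4,465,700 = $4,119,241.30.
Degree of operating leverage = $8,584,941.30 / $4,119,241.30 = 2.0841.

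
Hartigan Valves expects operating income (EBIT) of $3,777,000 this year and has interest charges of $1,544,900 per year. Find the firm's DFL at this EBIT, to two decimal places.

1.69

Annual interest charges come to $1,544,900.00.
DFL = EBIT ÷ (EBIT − I) = $3,777,000 ÷ ($3,777,000 − $1,544,900.00) = $3,777,000 ÷ $2,232,100.00 = 1.6921.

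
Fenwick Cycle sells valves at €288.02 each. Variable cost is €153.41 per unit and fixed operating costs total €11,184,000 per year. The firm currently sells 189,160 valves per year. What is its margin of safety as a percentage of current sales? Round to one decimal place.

Unit CM = price − variable cost = €288.02 − €153.41 = €134.61. Break-even units = €11,184,000 ÷ €134.61 = 83,084.47; break-even revenue = 83,084.47 × €288.02 = €23,929,987.97.
Current sales = 189,160 × €288.02 = €54,481,863.20.
Margin of safety = (€54,481,863.20 − €23,929,987.97) ÷ €54,481,863.20 = 56.1%.

56.1%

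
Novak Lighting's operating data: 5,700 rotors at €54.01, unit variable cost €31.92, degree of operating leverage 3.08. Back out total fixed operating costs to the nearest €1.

€85,032

Contribution at this volume is 5,700 × €22.09 = €125,913.00.
DOL = contribution / EBIT, so EBIT = €125,913.00 / 3.08 = €40,880.84.
Fixed costs = CM − EBIT = €125,913.00 − €40,880.84 = €85,032.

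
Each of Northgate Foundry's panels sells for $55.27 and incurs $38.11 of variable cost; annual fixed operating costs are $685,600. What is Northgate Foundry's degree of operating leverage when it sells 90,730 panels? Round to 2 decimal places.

1.79

At 90,730 units, contribution = 90,730 × $17.16 = $1,556,926.80.
Operating income = contribution − fixed costs = $1,556,926.80 − $685,600 = $871,326.80.
Degree of operating leverage = $1,556,926.80 / $871,326.80 = 1.7868.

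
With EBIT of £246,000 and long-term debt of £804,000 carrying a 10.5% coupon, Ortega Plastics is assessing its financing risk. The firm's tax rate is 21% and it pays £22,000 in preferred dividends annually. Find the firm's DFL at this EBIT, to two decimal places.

Annual interest charges come to £84,420.00.
Pre-tax preferred-dividend burden = £22,000 ÷ (1 − 0.21) = £27,848.10.
DFL = EBIT ÷ [EBIT − I − D_p/(1−t)] = £246,000 ÷ [£246,000 − £84,420.00 − £27,848.10] = £246,000 ÷ £133,731.90 = 1.8395.

1.84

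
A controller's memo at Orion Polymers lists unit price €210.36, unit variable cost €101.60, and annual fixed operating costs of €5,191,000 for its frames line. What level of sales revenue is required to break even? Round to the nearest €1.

€10,040,261

CM per unit = €210.36 − €101.60 = €108.76; CM ratio = €108.76 / €210.36 = 0.5170.
Break-even revenue = fixed costs × price ÷ CM = €5,191,000 × €210.36 ÷ €108.76 = €10,040,261.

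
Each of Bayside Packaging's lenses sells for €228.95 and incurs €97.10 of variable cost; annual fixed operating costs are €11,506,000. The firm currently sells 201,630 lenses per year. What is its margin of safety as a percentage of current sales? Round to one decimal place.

56.7%

Contribution margin per unit = €228.95 − €97.10 = €131.85. Break-even units = €11,506,000 ÷ €131.85 = 87,265.83; break-even revenue = 87,265.83 × €228.95 = €19,979,512.32.
Actual sales revenue = 201,630 × €228.95 = €46,163,188.50.
Margin of safety = (€46,163,188.50 − €19,979,512.32) ÷ €46,163,188.50 = 56.7%.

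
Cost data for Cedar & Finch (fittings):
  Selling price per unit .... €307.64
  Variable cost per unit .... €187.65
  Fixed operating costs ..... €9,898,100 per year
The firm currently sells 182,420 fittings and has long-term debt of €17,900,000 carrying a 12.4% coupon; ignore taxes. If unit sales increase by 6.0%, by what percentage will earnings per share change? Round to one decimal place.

+13.4%

At 182,420 units, contribution = 182,420 × €119.99 = €21,888,575.80.
Subtracting fixed costs: EBIT = €21,888,575.80 − €9,898,100 = €11,990,475.80.
After interest of €2,219,600.00, pre-tax earnings = €9,770,875.80.
Degree of combined leverage = contribution ÷ (EBIT − I) = €21,888,575.80 ÷ €9,770,875.80 = 2.2402.
%ΔEPS = DCL × %ΔSales = 2.2402 × +6.0% = +13.4%.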